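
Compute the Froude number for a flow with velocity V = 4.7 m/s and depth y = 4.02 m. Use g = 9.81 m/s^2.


The Froude number is defined as Fr = V / sqrt(g*y).
g*y = 9.81 * 4.02 = 39.4362.
sqrt(g*y) = sqrt(39.4362) = 6.2798.
Fr = 4.7 / 6.2798 = 0.7484.

0.7484


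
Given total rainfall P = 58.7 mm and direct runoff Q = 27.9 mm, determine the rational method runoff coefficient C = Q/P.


The runoff coefficient C = runoff depth / rainfall depth.
C = 27.9 / 58.7
  = 0.4753.

0.4753


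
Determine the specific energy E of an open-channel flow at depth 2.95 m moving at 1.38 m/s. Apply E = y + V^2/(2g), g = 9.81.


Specific energy E = y + V^2/(2g).
Velocity head = V^2/(2g) = 1.38^2 / (2*9.81) = 1.9044 / 19.62 = 0.0971 m.
E = 2.95 + 0.0971 = 3.0471 m.

3.0471


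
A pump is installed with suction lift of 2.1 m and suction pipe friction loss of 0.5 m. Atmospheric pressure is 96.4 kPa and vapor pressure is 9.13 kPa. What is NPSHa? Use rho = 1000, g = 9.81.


NPSHa = p_atm/(rho*g) - z_s - hf_s - p_vap/(rho*g).
p_atm/(rho*g) = 96.4*1000 / (1000*9.81) = 9.827 m.
p_vap/(rho*g) = 9.13*1000 / (1000*9.81) = 0.931 m.
NPSHa = 9.827 - 2.1 - 0.5 - 0.931
      = 6.3 m.

6.3


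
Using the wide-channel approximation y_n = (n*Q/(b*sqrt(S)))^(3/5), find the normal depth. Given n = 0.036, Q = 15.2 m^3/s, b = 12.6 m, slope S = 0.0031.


We use the wide-channel approximation y_n = (n*Q/(b*sqrt(S)))^(3/5).
sqrt(S) = sqrt(0.0031) = 0.055678.
Numerator: n*Q = 0.036 * 15.2 = 0.5472.
Denominator: b*sqrt(S) = 12.6 * 0.055678 = 0.701543.
arg = 0.78.
y_n = 0.78^(3/5) = 0.8615 m.

0.8615


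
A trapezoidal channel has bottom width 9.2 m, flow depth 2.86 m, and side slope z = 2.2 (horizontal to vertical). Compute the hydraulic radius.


For a trapezoidal section with side slope z:
A = (b + z*y)*y = (9.2 + 2.2*2.86)*2.86 = 44.307 m^2.
P = b + 2*y*sqrt(1 + z^2) = 9.2 + 2*2.86*sqrt(1 + 2.2^2) = 23.023 m.
R = A/P = 44.307 / 23.023 = 1.9245 m.

1.9245


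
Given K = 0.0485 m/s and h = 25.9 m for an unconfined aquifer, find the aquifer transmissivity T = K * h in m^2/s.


Transmissivity is defined as T = K * h.
T = 0.0485 * 25.9
  = 1.2561 m^2/s.

1.2561


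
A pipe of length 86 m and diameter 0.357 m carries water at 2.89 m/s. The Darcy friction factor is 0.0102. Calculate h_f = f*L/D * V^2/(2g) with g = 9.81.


Darcy-Weisbach equation: h_f = f * (L/D) * V^2/(2g).
f * L/D = 0.0102 * 86/0.357 = 2.4571.
V^2/(2g) = 2.89^2 / (2*9.81) = 8.3521 / 19.62 = 0.4257 m.
h_f = 2.4571 * 0.4257 = 1.046 m.

1.046


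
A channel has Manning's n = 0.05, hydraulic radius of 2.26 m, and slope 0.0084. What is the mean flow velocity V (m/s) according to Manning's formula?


Manning's equation gives V = (1/n) * R^(2/3) * S^(1/2).
First, compute R^(2/3) = 2.26^(2/3) = 1.7222.
Next, S^(1/2) = 0.0084^(1/2) = 0.091652.
Then 1/n = 1/0.05 = 20.0.
V = 20.0 * 1.7222 * 0.091652 = 3.1568 m/s.

3.1568


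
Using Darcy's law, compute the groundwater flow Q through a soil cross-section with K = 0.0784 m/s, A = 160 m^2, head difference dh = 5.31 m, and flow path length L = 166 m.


Darcy's law: Q = K * A * i, where i = dh/L.
Hydraulic gradient i = 5.31 / 166 = 0.031988.
Q = 0.0784 * 160 * 0.031988
  = 0.4013 m^3/s.

0.4013


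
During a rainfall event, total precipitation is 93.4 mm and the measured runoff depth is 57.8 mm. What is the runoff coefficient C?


The runoff coefficient C = runoff depth / rainfall depth.
C = 57.8 / 93.4
  = 0.6188.

0.6188


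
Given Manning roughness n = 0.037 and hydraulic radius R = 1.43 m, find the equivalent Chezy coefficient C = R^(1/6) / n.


The Chezy coefficient relates to Manning's n through C = R^(1/6) / n.
R^(1/6) = 1.43^(1/6) = 1.061425.
C = 1.061425 / 0.037 = 28.69 m^(1/2)/s.

28.69


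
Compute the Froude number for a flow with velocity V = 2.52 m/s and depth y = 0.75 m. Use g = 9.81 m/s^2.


The Froude number is defined as Fr = V / sqrt(g*y).
g*y = 9.81 * 0.75 = 7.3575.
sqrt(g*y) = sqrt(7.3575) = 2.7125.
Fr = 2.52 / 2.7125 = 0.929.

0.929


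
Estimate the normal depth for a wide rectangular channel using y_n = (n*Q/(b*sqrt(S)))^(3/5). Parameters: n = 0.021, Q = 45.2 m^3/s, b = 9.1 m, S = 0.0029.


We use the wide-channel approximation y_n = (n*Q/(b*sqrt(S)))^(3/5).
sqrt(S) = sqrt(0.0029) = 0.053852.
Numerator: n*Q = 0.021 * 45.2 = 0.9492.
Denominator: b*sqrt(S) = 9.1 * 0.053852 = 0.490053.
arg = 1.9369.
y_n = 1.9369^(3/5) = 1.4869 m.

1.4869


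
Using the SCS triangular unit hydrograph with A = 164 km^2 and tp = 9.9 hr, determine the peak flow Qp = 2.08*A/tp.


SCS formula: Qp = 2.08 * A / tp.
Qp = 2.08 * 164 / 9.9
   = 341.12 / 9.9
   = 34.46 m^3/s per cm.

34.46


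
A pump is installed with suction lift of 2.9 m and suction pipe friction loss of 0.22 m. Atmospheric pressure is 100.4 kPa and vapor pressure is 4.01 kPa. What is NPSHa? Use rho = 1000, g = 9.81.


NPSHa = p_atm/(rho*g) - z_s - hf_s - p_vap/(rho*g).
p_atm/(rho*g) = 100.4*1000 / (1000*9.81) = 10.234 m.
p_vap/(rho*g) = 4.01*1000 / (1000*9.81) = 0.409 m.
NPSHa = 10.234 - 2.9 - 0.22 - 0.409
      = 6.71 m.

6.71


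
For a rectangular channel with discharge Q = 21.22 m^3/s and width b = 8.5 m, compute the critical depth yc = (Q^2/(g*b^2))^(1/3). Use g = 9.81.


Using yc = (Q^2 / (g * b^2))^(1/3):
Q^2 = 21.22^2 = 450.29.
g * b^2 = 9.81 * 8.5^2 = 9.81 * 72.25 = 708.77.
Q^2 / (g*b^2) = 450.29 / 708.77 = 0.6353.
yc = 0.6353^(1/3) = 0.8597 m.

0.8597


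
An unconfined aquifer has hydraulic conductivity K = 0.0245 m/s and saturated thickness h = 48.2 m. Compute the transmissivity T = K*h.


Transmissivity is defined as T = K * h.
T = 0.0245 * 48.2
  = 1.1809 m^2/s.

1.1809


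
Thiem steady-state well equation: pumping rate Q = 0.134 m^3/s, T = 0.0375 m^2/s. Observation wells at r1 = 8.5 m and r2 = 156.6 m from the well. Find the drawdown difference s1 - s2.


Thiem equation: s1 - s2 = Q/(2*pi*T) * ln(r2/r1).
ln(r2/r1) = ln(156.6/8.5) = 2.9136.
Q/(2*pi*T) = 0.134 / (2*pi*0.0375) = 0.134 / 0.2356 = 0.5687.
s1 - s2 = 0.5687 * 2.9136 = 1.657 m.

1.657


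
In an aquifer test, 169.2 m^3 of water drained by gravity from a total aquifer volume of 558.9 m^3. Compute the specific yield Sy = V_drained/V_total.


Specific yield Sy = Volume drained / Total volume.
Sy = 169.2 / 558.9
   = 0.3027.

0.3027


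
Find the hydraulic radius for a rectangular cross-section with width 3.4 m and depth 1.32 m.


For a rectangular section:
Flow area A = b * y = 3.4 * 1.32 = 4.49 m^2.
Wetted perimeter P = b + 2y = 3.4 + 2*1.32 = 6.04 m.
Hydraulic radius R = A/P = 4.49 / 6.04 = 0.743 m.

0.743


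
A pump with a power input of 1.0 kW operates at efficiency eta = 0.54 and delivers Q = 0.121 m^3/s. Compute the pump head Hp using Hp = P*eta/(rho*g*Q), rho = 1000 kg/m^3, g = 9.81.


Pump head formula: Hp = P * eta / (rho * g * Q).
Numerator: P * eta = 1.0 * 1000 * 0.54 = 540.0 W.
Denominator: rho * g * Q = 1000 * 9.81 * 0.121 = 1187.01.
Hp = 540.0 / 1187.01 = 0.45 m.

0.45


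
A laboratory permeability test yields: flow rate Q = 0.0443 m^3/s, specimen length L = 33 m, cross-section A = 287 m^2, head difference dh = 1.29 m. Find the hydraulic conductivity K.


From K = Q*L / (A*dh):
Numerator: Q*L = 0.0443 * 33 = 1.4619.
Denominator: A*dh = 287 * 1.29 = 370.23.
K = 1.4619 / 370.23 = 0.003949 m/s.

0.003949


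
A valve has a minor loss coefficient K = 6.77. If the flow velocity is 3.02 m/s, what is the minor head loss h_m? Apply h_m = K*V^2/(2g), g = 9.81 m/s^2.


Minor loss formula: h_m = K * V^2/(2g).
V^2 = 3.02^2 = 9.1204.
V^2/(2g) = 9.1204 / 19.62 = 0.4649 m.
h_m = 6.77 * 0.4649 = 3.147 m.

3.147


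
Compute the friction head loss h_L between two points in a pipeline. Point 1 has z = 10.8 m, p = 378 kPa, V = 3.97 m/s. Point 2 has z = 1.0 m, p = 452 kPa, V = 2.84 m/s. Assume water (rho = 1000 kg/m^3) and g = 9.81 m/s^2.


Total head at each section: H = z + p/(rho*g) + V^2/(2g).
H1 = 10.8 + 378*1000/(1000*9.81) + 3.97^2/(2*9.81)
   = 10.8 + 38.532 + 0.8033
   = 50.135 m.
H2 = 1.0 + 452*1000/(1000*9.81) + 2.84^2/(2*9.81)
   = 1.0 + 46.075 + 0.4111
   = 47.487 m.
h_L = H1 - H2 = 50.135 - 47.487 = 2.649 m.

2.649


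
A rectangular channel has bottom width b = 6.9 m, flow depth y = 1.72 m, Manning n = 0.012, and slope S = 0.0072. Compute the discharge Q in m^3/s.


For a rectangular channel, the cross-sectional area A = b * y = 6.9 * 1.72 = 11.87 m^2.
The wetted perimeter P = b + 2y = 6.9 + 2*1.72 = 10.34 m.
Hydraulic radius R = A/P = 11.87/10.34 = 1.1478 m.
Velocity V = (1/n)*R^(2/3)*S^(1/2) = (1/0.012)*1.1478^(2/3)*0.0072^(1/2) = 7.7516 m/s.
Discharge Q = A * V = 11.87 * 7.7516 = 91.996 m^3/s.

91.996


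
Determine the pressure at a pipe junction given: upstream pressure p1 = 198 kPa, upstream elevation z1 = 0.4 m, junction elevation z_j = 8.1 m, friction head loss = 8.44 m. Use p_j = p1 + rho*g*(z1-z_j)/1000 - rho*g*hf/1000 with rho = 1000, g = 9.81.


Junction pressure: p_j = p1 + rho*g*(z1 - z_j)/1000 - rho*g*hf/1000.
Elevation term = 1000*9.81*(0.4 - 8.1)/1000 = -75.537 kPa.
Friction term = 1000*9.81*8.44/1000 = 82.796 kPa.
p_j = 198 + -75.537 - 82.796 = 39.67 kPa.

39.67


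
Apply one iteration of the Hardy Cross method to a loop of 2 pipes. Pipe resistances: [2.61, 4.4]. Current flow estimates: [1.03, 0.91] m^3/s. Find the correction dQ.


Numerator terms (r*Q*|Q|): 2.61*1.03*|1.03| = 2.7689; 4.4*0.91*|0.91| = 3.6436.
Sum of numerator = 6.4126.
Denominator terms (r*|Q|): 2.61*|1.03| = 2.6883; 4.4*|0.91| = 4.004.
2 * sum of denominator = 2 * 6.6923 = 13.3846.
dQ = -6.4126 / 13.3846 = -0.4791 m^3/s.

-0.4791


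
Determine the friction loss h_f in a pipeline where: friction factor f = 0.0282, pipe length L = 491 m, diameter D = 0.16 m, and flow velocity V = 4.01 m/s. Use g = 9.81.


Darcy-Weisbach equation: h_f = f * (L/D) * V^2/(2g).
f * L/D = 0.0282 * 491/0.16 = 86.5387.
V^2/(2g) = 4.01^2 / (2*9.81) = 16.0801 / 19.62 = 0.8196 m.
h_f = 86.5387 * 0.8196 = 70.925 m.

70.925


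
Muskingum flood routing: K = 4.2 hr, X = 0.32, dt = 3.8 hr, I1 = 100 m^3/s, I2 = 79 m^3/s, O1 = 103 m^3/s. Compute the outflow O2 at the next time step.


Muskingum coefficients:
denom = 2*K*(1-X) + dt = 2*4.2*(1-0.32) + 3.8 = 9.512.
C0 = (dt - 2*K*X)/denom = (3.8 - 2*4.2*0.32)/9.512 = 0.1169.
C1 = (dt + 2*K*X)/denom = (3.8 + 2*4.2*0.32)/9.512 = 0.6821.
C2 = (2*K*(1-X) - dt)/denom = 0.201.
O2 = C0*I2 + C1*I1 + C2*O1
   = 0.1169*79 + 0.6821*100 + 0.201*103
   = 98.15 m^3/s.

98.15


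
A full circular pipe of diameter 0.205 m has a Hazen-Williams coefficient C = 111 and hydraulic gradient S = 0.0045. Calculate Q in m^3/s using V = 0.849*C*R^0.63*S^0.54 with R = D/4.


For a full circular pipe, R = D/4 = 0.205/4 = 0.0512 m.
V = 0.849 * 111 * 0.0512^0.63 * 0.0045^0.54
  = 0.849 * 111 * 0.153853 * 0.054042
  = 0.7836 m/s.
Pipe area A = pi*D^2/4 = pi*0.205^2/4 = 0.033 m^2.
Q = A * V = 0.033 * 0.7836 = 0.0259 m^3/s.

0.0259


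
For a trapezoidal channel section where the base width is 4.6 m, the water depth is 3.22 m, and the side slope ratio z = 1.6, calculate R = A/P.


For a trapezoidal section with side slope z:
A = (b + z*y)*y = (4.6 + 1.6*3.22)*3.22 = 31.401 m^2.
P = b + 2*y*sqrt(1 + z^2) = 4.6 + 2*3.22*sqrt(1 + 1.6^2) = 16.751 m.
R = A/P = 31.401 / 16.751 = 1.8746 m.

1.8746


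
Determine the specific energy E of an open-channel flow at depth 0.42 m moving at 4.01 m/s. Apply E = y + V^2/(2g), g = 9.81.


Specific energy E = y + V^2/(2g).
Velocity head = V^2/(2g) = 4.01^2 / (2*9.81) = 16.0801 / 19.62 = 0.8196 m.
E = 0.42 + 0.8196 = 1.2396 m.

1.2396


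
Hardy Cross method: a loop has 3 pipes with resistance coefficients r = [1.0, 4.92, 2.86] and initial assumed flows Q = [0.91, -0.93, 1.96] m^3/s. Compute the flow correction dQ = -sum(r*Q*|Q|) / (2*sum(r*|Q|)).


Numerator terms (r*Q*|Q|): 1.0*0.91*|0.91| = 0.8281; 4.92*-0.93*|-0.93| = -4.2553; 2.86*1.96*|1.96| = 10.987.
Sum of numerator = 7.5598.
Denominator terms (r*|Q|): 1.0*|0.91| = 0.91; 4.92*|-0.93| = 4.5756; 2.86*|1.96| = 5.6056.
2 * sum of denominator = 2 * 11.0912 = 22.1824.
dQ = -7.5598 / 22.1824 = -0.3408 m^3/s.

-0.3408


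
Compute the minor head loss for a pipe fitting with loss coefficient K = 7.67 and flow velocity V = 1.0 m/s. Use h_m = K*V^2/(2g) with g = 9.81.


Minor loss formula: h_m = K * V^2/(2g).
V^2 = 1.0^2 = 1.0.
V^2/(2g) = 1.0 / 19.62 = 0.051 m.
h_m = 7.67 * 0.051 = 0.3909 m.

0.3909


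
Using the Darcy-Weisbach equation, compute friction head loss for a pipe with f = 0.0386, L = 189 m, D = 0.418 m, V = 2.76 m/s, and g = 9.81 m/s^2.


Darcy-Weisbach equation: h_f = f * (L/D) * V^2/(2g).
f * L/D = 0.0386 * 189/0.418 = 17.4531.
V^2/(2g) = 2.76^2 / (2*9.81) = 7.6176 / 19.62 = 0.3883 m.
h_f = 17.4531 * 0.3883 = 6.776 m.

6.776


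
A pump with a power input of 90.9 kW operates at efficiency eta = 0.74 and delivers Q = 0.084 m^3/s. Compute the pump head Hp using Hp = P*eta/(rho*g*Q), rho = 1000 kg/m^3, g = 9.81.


Pump head formula: Hp = P * eta / (rho * g * Q).
Numerator: P * eta = 90.9 * 1000 * 0.74 = 67266.0 W.
Denominator: rho * g * Q = 1000 * 9.81 * 0.084 = 824.04.
Hp = 67266.0 / 824.04 = 81.63 m.

81.63


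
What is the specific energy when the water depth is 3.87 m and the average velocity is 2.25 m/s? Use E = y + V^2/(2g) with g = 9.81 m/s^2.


Specific energy E = y + V^2/(2g).
Velocity head = V^2/(2g) = 2.25^2 / (2*9.81) = 5.0625 / 19.62 = 0.258 m.
E = 3.87 + 0.258 = 4.128 m.

4.128


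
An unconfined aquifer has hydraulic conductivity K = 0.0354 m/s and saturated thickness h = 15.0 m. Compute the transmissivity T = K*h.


Transmissivity is defined as T = K * h.
T = 0.0354 * 15.0
  = 0.531 m^2/s.

0.531


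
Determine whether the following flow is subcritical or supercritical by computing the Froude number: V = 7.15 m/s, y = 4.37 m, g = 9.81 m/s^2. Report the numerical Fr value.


The Froude number is defined as Fr = V / sqrt(g*y).
g*y = 9.81 * 4.37 = 42.8697.
sqrt(g*y) = sqrt(42.8697) = 6.5475.
Fr = 7.15 / 6.5475 = 1.092.
Since Fr > 1, the flow is supercritical.

1.092


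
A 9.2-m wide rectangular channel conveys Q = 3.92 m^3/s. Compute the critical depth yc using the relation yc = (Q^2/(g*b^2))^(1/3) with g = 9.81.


Using yc = (Q^2 / (g * b^2))^(1/3):
Q^2 = 3.92^2 = 15.37.
g * b^2 = 9.81 * 9.2^2 = 9.81 * 84.64 = 830.32.
Q^2 / (g*b^2) = 15.37 / 830.32 = 0.0185.
yc = 0.0185^(1/3) = 0.2645 m.

0.2645


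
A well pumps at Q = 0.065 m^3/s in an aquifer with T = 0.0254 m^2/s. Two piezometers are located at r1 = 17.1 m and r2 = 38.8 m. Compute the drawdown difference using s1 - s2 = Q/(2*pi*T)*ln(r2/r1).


Thiem equation: s1 - s2 = Q/(2*pi*T) * ln(r2/r1).
ln(r2/r1) = ln(38.8/17.1) = 0.8193.
Q/(2*pi*T) = 0.065 / (2*pi*0.0254) = 0.065 / 0.1596 = 0.4073.
s1 - s2 = 0.4073 * 0.8193 = 0.3337 m.

0.3337


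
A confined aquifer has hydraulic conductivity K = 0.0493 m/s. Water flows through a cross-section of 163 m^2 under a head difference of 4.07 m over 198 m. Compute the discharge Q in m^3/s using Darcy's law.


Darcy's law: Q = K * A * i, where i = dh/L.
Hydraulic gradient i = 4.07 / 198 = 0.020556.
Q = 0.0493 * 163 * 0.020556
  = 0.1652 m^3/s.

0.1652


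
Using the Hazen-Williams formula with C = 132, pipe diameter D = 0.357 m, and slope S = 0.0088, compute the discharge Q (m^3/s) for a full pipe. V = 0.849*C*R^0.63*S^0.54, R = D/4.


For a full circular pipe, R = D/4 = 0.357/4 = 0.0892 m.
V = 0.849 * 132 * 0.0892^0.63 * 0.0088^0.54
  = 0.849 * 132 * 0.218214 * 0.077628
  = 1.8984 m/s.
Pipe area A = pi*D^2/4 = pi*0.357^2/4 = 0.1001 m^2.
Q = A * V = 0.1001 * 1.8984 = 0.19 m^3/s.

0.19


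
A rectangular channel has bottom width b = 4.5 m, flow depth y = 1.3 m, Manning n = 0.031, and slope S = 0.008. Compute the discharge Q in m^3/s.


For a rectangular channel, the cross-sectional area A = b * y = 4.5 * 1.3 = 5.85 m^2.
The wetted perimeter P = b + 2y = 4.5 + 2*1.3 = 7.1 m.
Hydraulic radius R = A/P = 5.85/7.1 = 0.8239 m.
Velocity V = (1/n)*R^(2/3)*S^(1/2) = (1/0.031)*0.8239^(2/3)*0.008^(1/2) = 2.5358 m/s.
Discharge Q = A * V = 5.85 * 2.5358 = 14.834 m^3/s.

14.834


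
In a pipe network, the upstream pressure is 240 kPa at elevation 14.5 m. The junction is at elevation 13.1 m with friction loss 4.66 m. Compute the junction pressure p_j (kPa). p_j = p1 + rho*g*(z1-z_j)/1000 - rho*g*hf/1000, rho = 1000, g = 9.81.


Junction pressure: p_j = p1 + rho*g*(z1 - z_j)/1000 - rho*g*hf/1000.
Elevation term = 1000*9.81*(14.5 - 13.1)/1000 = 13.734 kPa.
Friction term = 1000*9.81*4.66/1000 = 45.715 kPa.
p_j = 240 + 13.734 - 45.715 = 208.02 kPa.

208.02


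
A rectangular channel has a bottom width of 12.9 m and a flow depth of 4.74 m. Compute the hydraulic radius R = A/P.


For a rectangular section:
Flow area A = b * y = 12.9 * 4.74 = 61.15 m^2.
Wetted perimeter P = b + 2y = 12.9 + 2*4.74 = 22.38 m.
Hydraulic radius R = A/P = 61.15 / 22.38 = 2.7322 m.

2.7322


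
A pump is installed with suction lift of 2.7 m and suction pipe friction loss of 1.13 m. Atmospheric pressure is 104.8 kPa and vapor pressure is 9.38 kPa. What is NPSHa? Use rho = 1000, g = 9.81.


NPSHa = p_atm/(rho*g) - z_s - hf_s - p_vap/(rho*g).
p_atm/(rho*g) = 104.8*1000 / (1000*9.81) = 10.683 m.
p_vap/(rho*g) = 9.38*1000 / (1000*9.81) = 0.956 m.
NPSHa = 10.683 - 2.7 - 1.13 - 0.956
      = 5.9 m.

5.9


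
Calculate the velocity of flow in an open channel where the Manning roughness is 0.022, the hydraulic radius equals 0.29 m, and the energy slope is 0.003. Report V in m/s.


Manning's equation gives V = (1/n) * R^(2/3) * S^(1/2).
First, compute R^(2/3) = 0.29^(2/3) = 0.4381.
Next, S^(1/2) = 0.003^(1/2) = 0.054772.
Then 1/n = 1/0.022 = 45.45.
V = 45.45 * 0.4381 * 0.054772 = 1.0908 m/s.

1.0908


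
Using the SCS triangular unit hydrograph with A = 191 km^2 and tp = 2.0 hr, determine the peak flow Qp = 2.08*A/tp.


SCS formula: Qp = 2.08 * A / tp.
Qp = 2.08 * 191 / 2.0
   = 397.28 / 2.0
   = 198.64 m^3/s per cm.

198.64


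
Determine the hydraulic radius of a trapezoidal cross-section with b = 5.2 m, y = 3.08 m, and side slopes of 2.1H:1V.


For a trapezoidal section with side slope z:
A = (b + z*y)*y = (5.2 + 2.1*3.08)*3.08 = 35.937 m^2.
P = b + 2*y*sqrt(1 + z^2) = 5.2 + 2*3.08*sqrt(1 + 2.1^2) = 19.528 m.
R = A/P = 35.937 / 19.528 = 1.8403 m.

1.8403


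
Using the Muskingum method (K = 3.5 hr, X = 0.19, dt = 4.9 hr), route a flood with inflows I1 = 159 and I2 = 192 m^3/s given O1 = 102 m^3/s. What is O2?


Muskingum coefficients:
denom = 2*K*(1-X) + dt = 2*3.5*(1-0.19) + 4.9 = 10.57.
C0 = (dt - 2*K*X)/denom = (4.9 - 2*3.5*0.19)/10.57 = 0.3377.
C1 = (dt + 2*K*X)/denom = (4.9 + 2*3.5*0.19)/10.57 = 0.5894.
C2 = (2*K*(1-X) - dt)/denom = 0.0728.
O2 = C0*I2 + C1*I1 + C2*O1
   = 0.3377*192 + 0.5894*159 + 0.0728*102
   = 165.99 m^3/s.

165.99


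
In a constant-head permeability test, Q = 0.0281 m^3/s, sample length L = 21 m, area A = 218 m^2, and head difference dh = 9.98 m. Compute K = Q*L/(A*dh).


From K = Q*L / (A*dh):
Numerator: Q*L = 0.0281 * 21 = 0.5901.
Denominator: A*dh = 218 * 9.98 = 2175.64.
K = 0.5901 / 2175.64 = 0.000271 m/s.

0.000271


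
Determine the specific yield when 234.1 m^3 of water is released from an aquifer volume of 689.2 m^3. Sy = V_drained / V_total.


Specific yield Sy = Volume drained / Total volume.
Sy = 234.1 / 689.2
   = 0.3397.

0.3397


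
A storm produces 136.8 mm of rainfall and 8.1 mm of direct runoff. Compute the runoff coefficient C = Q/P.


The runoff coefficient C = runoff depth / rainfall depth.
C = 8.1 / 136.8
  = 0.0592.

0.0592


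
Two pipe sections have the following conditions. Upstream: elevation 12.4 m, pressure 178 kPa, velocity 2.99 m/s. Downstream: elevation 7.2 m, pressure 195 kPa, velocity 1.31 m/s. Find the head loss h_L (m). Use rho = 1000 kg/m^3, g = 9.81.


Total head at each section: H = z + p/(rho*g) + V^2/(2g).
H1 = 12.4 + 178*1000/(1000*9.81) + 2.99^2/(2*9.81)
   = 12.4 + 18.145 + 0.4557
   = 31.0 m.
H2 = 7.2 + 195*1000/(1000*9.81) + 1.31^2/(2*9.81)
   = 7.2 + 19.878 + 0.0875
   = 27.165 m.
h_L = H1 - H2 = 31.0 - 27.165 = 3.835 m.

3.835


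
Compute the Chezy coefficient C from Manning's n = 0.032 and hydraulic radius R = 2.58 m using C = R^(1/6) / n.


The Chezy coefficient relates to Manning's n through C = R^(1/6) / n.
R^(1/6) = 2.58^(1/6) = 1.171125.
C = 1.171125 / 0.032 = 36.6 m^(1/2)/s.

36.6


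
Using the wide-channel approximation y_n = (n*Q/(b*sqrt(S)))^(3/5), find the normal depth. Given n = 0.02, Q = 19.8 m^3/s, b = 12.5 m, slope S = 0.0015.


We use the wide-channel approximation y_n = (n*Q/(b*sqrt(S)))^(3/5).
sqrt(S) = sqrt(0.0015) = 0.03873.
Numerator: n*Q = 0.02 * 19.8 = 0.396.
Denominator: b*sqrt(S) = 12.5 * 0.03873 = 0.484125.
arg = 0.818.
y_n = 0.818^(3/5) = 0.8864 m.

0.8864


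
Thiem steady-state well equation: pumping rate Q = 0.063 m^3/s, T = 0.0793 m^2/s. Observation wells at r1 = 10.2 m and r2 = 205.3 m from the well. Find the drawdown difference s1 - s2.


Thiem equation: s1 - s2 = Q/(2*pi*T) * ln(r2/r1).
ln(r2/r1) = ln(205.3/10.2) = 3.0021.
Q/(2*pi*T) = 0.063 / (2*pi*0.0793) = 0.063 / 0.4983 = 0.1264.
s1 - s2 = 0.1264 * 3.0021 = 0.3796 m.

0.3796


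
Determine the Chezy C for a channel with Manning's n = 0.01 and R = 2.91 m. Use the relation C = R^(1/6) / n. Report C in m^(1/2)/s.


The Chezy coefficient relates to Manning's n through C = R^(1/6) / n.
R^(1/6) = 2.91^(1/6) = 1.194856.
C = 1.194856 / 0.01 = 119.49 m^(1/2)/s.

119.49


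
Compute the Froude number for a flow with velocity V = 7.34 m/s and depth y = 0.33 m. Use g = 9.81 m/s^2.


The Froude number is defined as Fr = V / sqrt(g*y).
g*y = 9.81 * 0.33 = 3.2373.
sqrt(g*y) = sqrt(3.2373) = 1.7992.
Fr = 7.34 / 1.7992 = 4.0795.

4.0795


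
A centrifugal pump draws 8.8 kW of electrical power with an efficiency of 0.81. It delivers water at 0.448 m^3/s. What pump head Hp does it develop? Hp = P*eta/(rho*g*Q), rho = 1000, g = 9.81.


Pump head formula: Hp = P * eta / (rho * g * Q).
Numerator: P * eta = 8.8 * 1000 * 0.81 = 7128.0 W.
Denominator: rho * g * Q = 1000 * 9.81 * 0.448 = 4394.88.
Hp = 7128.0 / 4394.88 = 1.62 m.

1.62


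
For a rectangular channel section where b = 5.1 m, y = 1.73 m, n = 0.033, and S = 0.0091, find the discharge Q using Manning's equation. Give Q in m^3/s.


For a rectangular channel, the cross-sectional area A = b * y = 5.1 * 1.73 = 8.82 m^2.
The wetted perimeter P = b + 2y = 5.1 + 2*1.73 = 8.56 m.
Hydraulic radius R = A/P = 8.82/8.56 = 1.0307 m.
Velocity V = (1/n)*R^(2/3)*S^(1/2) = (1/0.033)*1.0307^(2/3)*0.0091^(1/2) = 2.9496 m/s.
Discharge Q = A * V = 8.82 * 2.9496 = 26.025 m^3/s.

26.025


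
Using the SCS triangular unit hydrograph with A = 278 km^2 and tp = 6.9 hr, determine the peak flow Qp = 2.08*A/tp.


SCS formula: Qp = 2.08 * A / tp.
Qp = 2.08 * 278 / 6.9
   = 578.24 / 6.9
   = 83.8 m^3/s per cm.

83.8


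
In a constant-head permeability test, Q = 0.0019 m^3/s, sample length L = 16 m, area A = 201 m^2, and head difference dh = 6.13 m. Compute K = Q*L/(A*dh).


From K = Q*L / (A*dh):
Numerator: Q*L = 0.0019 * 16 = 0.0304.
Denominator: A*dh = 201 * 6.13 = 1232.13.
K = 0.0304 / 1232.13 = 2.5e-05 m/s.

2.5e-05


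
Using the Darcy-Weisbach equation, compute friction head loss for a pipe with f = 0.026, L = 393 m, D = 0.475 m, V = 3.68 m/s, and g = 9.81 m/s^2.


Darcy-Weisbach equation: h_f = f * (L/D) * V^2/(2g).
f * L/D = 0.026 * 393/0.475 = 21.5116.
V^2/(2g) = 3.68^2 / (2*9.81) = 13.5424 / 19.62 = 0.6902 m.
h_f = 21.5116 * 0.6902 = 14.848 m.

14.848


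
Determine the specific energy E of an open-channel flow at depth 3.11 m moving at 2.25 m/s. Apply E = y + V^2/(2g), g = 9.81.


Specific energy E = y + V^2/(2g).
Velocity head = V^2/(2g) = 2.25^2 / (2*9.81) = 5.0625 / 19.62 = 0.258 m.
E = 3.11 + 0.258 = 3.368 m.

3.368


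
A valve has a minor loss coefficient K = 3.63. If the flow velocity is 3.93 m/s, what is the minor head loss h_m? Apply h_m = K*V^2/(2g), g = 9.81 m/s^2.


Minor loss formula: h_m = K * V^2/(2g).
V^2 = 3.93^2 = 15.4449.
V^2/(2g) = 15.4449 / 19.62 = 0.7872 m.
h_m = 3.63 * 0.7872 = 2.8575 m.

2.8575


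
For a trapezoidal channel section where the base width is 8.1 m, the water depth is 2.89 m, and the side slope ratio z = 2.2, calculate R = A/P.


For a trapezoidal section with side slope z:
A = (b + z*y)*y = (8.1 + 2.2*2.89)*2.89 = 41.784 m^2.
P = b + 2*y*sqrt(1 + z^2) = 8.1 + 2*2.89*sqrt(1 + 2.2^2) = 22.068 m.
R = A/P = 41.784 / 22.068 = 1.8934 m.

1.8934


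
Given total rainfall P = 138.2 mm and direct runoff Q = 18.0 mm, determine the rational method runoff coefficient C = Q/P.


The runoff coefficient C = runoff depth / rainfall depth.
C = 18.0 / 138.2
  = 0.1302.

0.1302


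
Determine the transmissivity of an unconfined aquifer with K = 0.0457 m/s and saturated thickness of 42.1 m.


Transmissivity is defined as T = K * h.
T = 0.0457 * 42.1
  = 1.924 m^2/s.

1.924


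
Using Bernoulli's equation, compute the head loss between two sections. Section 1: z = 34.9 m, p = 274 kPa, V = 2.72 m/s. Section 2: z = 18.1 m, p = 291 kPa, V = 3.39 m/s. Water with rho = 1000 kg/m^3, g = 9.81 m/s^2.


Total head at each section: H = z + p/(rho*g) + V^2/(2g).
H1 = 34.9 + 274*1000/(1000*9.81) + 2.72^2/(2*9.81)
   = 34.9 + 27.931 + 0.3771
   = 63.208 m.
H2 = 18.1 + 291*1000/(1000*9.81) + 3.39^2/(2*9.81)
   = 18.1 + 29.664 + 0.5857
   = 48.349 m.
h_L = H1 - H2 = 63.208 - 48.349 = 14.858 m.

14.858


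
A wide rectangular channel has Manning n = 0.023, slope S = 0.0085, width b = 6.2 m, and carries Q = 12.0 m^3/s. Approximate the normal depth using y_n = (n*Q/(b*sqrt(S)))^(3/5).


We use the wide-channel approximation y_n = (n*Q/(b*sqrt(S)))^(3/5).
sqrt(S) = sqrt(0.0085) = 0.092195.
Numerator: n*Q = 0.023 * 12.0 = 0.276.
Denominator: b*sqrt(S) = 6.2 * 0.092195 = 0.571609.
arg = 0.4828.
y_n = 0.4828^(3/5) = 0.6461 m.

0.6461


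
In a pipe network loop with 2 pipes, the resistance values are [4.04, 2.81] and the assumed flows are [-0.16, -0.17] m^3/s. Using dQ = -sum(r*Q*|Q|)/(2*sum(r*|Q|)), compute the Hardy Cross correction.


Numerator terms (r*Q*|Q|): 4.04*-0.16*|-0.16| = -0.1034; 2.81*-0.17*|-0.17| = -0.0812.
Sum of numerator = -0.1846.
Denominator terms (r*|Q|): 4.04*|-0.16| = 0.6464; 2.81*|-0.17| = 0.4777.
2 * sum of denominator = 2 * 1.1241 = 2.2482.
dQ = --0.1846 / 2.2482 = 0.0821 m^3/s.

0.0821


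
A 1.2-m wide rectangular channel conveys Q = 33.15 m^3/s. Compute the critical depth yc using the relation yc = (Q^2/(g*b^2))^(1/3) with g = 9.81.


Using yc = (Q^2 / (g * b^2))^(1/3):
Q^2 = 33.15^2 = 1098.92.
g * b^2 = 9.81 * 1.2^2 = 9.81 * 1.44 = 14.13.
Q^2 / (g*b^2) = 1098.92 / 14.13 = 77.7721.
yc = 77.7721^(1/3) = 4.2689 m.

4.2689


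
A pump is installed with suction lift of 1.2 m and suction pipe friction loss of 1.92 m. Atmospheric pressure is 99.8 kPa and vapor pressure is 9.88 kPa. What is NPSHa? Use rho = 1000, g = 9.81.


NPSHa = p_atm/(rho*g) - z_s - hf_s - p_vap/(rho*g).
p_atm/(rho*g) = 99.8*1000 / (1000*9.81) = 10.173 m.
p_vap/(rho*g) = 9.88*1000 / (1000*9.81) = 1.007 m.
NPSHa = 10.173 - 1.2 - 1.92 - 1.007
      = 6.05 m.

6.05


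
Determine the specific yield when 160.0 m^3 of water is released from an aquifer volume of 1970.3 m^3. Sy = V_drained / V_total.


Specific yield Sy = Volume drained / Total volume.
Sy = 160.0 / 1970.3
   = 0.0812.

0.0812


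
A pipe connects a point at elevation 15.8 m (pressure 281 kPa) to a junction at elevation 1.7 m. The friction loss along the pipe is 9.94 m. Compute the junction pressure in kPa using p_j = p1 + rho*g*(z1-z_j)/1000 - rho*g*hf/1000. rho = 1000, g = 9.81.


Junction pressure: p_j = p1 + rho*g*(z1 - z_j)/1000 - rho*g*hf/1000.
Elevation term = 1000*9.81*(15.8 - 1.7)/1000 = 138.321 kPa.
Friction term = 1000*9.81*9.94/1000 = 97.511 kPa.
p_j = 281 + 138.321 - 97.511 = 321.81 kPa.

321.81


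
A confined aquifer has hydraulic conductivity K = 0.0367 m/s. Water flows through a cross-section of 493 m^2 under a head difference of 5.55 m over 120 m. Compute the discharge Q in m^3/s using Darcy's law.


Darcy's law: Q = K * A * i, where i = dh/L.
Hydraulic gradient i = 5.55 / 120 = 0.04625.
Q = 0.0367 * 493 * 0.04625
  = 0.8368 m^3/s.

0.8368


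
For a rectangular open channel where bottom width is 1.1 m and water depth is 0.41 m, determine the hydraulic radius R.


For a rectangular section:
Flow area A = b * y = 1.1 * 0.41 = 0.45 m^2.
Wetted perimeter P = b + 2y = 1.1 + 2*0.41 = 1.92 m.
Hydraulic radius R = A/P = 0.45 / 1.92 = 0.2349 m.

0.2349


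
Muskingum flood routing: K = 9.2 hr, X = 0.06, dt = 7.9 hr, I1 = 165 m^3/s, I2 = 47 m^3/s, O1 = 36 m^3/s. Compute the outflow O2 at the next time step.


Muskingum coefficients:
denom = 2*K*(1-X) + dt = 2*9.2*(1-0.06) + 7.9 = 25.196.
C0 = (dt - 2*K*X)/denom = (7.9 - 2*9.2*0.06)/25.196 = 0.2697.
C1 = (dt + 2*K*X)/denom = (7.9 + 2*9.2*0.06)/25.196 = 0.3574.
C2 = (2*K*(1-X) - dt)/denom = 0.3729.
O2 = C0*I2 + C1*I1 + C2*O1
   = 0.2697*47 + 0.3574*165 + 0.3729*36
   = 85.07 m^3/s.

85.07


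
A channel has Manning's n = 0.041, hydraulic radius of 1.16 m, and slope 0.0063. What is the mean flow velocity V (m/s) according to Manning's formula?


Manning's equation gives V = (1/n) * R^(2/3) * S^(1/2).
First, compute R^(2/3) = 1.16^(2/3) = 1.104.
Next, S^(1/2) = 0.0063^(1/2) = 0.079373.
Then 1/n = 1/0.041 = 24.39.
V = 24.39 * 1.104 * 0.079373 = 2.1373 m/s.

2.1373


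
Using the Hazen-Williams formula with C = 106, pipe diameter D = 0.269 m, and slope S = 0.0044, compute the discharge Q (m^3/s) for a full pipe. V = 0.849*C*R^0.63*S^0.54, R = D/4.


For a full circular pipe, R = D/4 = 0.269/4 = 0.0673 m.
V = 0.849 * 106 * 0.0673^0.63 * 0.0044^0.54
  = 0.849 * 106 * 0.182577 * 0.053391
  = 0.8773 m/s.
Pipe area A = pi*D^2/4 = pi*0.269^2/4 = 0.0568 m^2.
Q = A * V = 0.0568 * 0.8773 = 0.0499 m^3/s.

0.0499


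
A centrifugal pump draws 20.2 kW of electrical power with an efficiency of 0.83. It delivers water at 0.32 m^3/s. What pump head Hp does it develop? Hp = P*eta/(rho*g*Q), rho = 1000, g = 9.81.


Pump head formula: Hp = P * eta / (rho * g * Q).
Numerator: P * eta = 20.2 * 1000 * 0.83 = 16766.0 W.
Denominator: rho * g * Q = 1000 * 9.81 * 0.32 = 3139.2.
Hp = 16766.0 / 3139.2 = 5.34 m.

5.34


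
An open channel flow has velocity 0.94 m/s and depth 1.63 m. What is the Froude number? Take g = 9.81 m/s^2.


The Froude number is defined as Fr = V / sqrt(g*y).
g*y = 9.81 * 1.63 = 15.9903.
sqrt(g*y) = sqrt(15.9903) = 3.9988.
Fr = 0.94 / 3.9988 = 0.2351.

0.2351


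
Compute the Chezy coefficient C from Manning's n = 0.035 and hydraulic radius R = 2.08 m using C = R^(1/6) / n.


The Chezy coefficient relates to Manning's n through C = R^(1/6) / n.
R^(1/6) = 2.08^(1/6) = 1.129823.
C = 1.129823 / 0.035 = 32.28 m^(1/2)/s.

32.28


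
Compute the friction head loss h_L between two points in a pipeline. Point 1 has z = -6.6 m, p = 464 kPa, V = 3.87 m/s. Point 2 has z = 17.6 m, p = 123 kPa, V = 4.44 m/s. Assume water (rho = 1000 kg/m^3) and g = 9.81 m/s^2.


Total head at each section: H = z + p/(rho*g) + V^2/(2g).
H1 = -6.6 + 464*1000/(1000*9.81) + 3.87^2/(2*9.81)
   = -6.6 + 47.299 + 0.7633
   = 41.462 m.
H2 = 17.6 + 123*1000/(1000*9.81) + 4.44^2/(2*9.81)
   = 17.6 + 12.538 + 1.0048
   = 31.143 m.
h_L = H1 - H2 = 41.462 - 31.143 = 10.319 m.

10.319


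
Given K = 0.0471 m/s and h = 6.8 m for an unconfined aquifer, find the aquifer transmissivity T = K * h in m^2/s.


Transmissivity is defined as T = K * h.
T = 0.0471 * 6.8
  = 0.3203 m^2/s.

0.3203


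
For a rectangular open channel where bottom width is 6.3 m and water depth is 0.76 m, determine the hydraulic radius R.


For a rectangular section:
Flow area A = b * y = 6.3 * 0.76 = 4.79 m^2.
Wetted perimeter P = b + 2y = 6.3 + 2*0.76 = 7.82 m.
Hydraulic radius R = A/P = 4.79 / 7.82 = 0.6123 m.

0.6123


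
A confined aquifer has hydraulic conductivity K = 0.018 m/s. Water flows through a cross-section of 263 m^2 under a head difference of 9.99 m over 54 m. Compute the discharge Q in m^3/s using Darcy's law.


Darcy's law: Q = K * A * i, where i = dh/L.
Hydraulic gradient i = 9.99 / 54 = 0.185.
Q = 0.018 * 263 * 0.185
  = 0.8758 m^3/s.

0.8758


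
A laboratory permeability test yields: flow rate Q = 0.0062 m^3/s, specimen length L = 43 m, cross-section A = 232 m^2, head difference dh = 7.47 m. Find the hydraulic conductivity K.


From K = Q*L / (A*dh):
Numerator: Q*L = 0.0062 * 43 = 0.2666.
Denominator: A*dh = 232 * 7.47 = 1733.04.
K = 0.2666 / 1733.04 = 0.000154 m/s.

0.000154


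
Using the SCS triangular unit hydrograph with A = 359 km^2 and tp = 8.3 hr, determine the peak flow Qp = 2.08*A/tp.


SCS formula: Qp = 2.08 * A / tp.
Qp = 2.08 * 359 / 8.3
   = 746.72 / 8.3
   = 89.97 m^3/s per cm.

89.97


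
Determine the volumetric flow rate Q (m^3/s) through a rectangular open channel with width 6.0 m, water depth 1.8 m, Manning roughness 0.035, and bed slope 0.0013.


For a rectangular channel, the cross-sectional area A = b * y = 6.0 * 1.8 = 10.8 m^2.
The wetted perimeter P = b + 2y = 6.0 + 2*1.8 = 9.6 m.
Hydraulic radius R = A/P = 10.8/9.6 = 1.125 m.
Velocity V = (1/n)*R^(2/3)*S^(1/2) = (1/0.035)*1.125^(2/3)*0.0013^(1/2) = 1.1143 m/s.
Discharge Q = A * V = 10.8 * 1.1143 = 12.035 m^3/s.

12.035


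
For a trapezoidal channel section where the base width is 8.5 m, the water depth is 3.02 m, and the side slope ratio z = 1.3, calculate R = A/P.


For a trapezoidal section with side slope z:
A = (b + z*y)*y = (8.5 + 1.3*3.02)*3.02 = 37.527 m^2.
P = b + 2*y*sqrt(1 + z^2) = 8.5 + 2*3.02*sqrt(1 + 1.3^2) = 18.406 m.
R = A/P = 37.527 / 18.406 = 2.0388 m.

2.0388


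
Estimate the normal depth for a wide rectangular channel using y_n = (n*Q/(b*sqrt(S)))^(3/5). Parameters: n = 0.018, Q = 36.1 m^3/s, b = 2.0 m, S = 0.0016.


We use the wide-channel approximation y_n = (n*Q/(b*sqrt(S)))^(3/5).
sqrt(S) = sqrt(0.0016) = 0.04.
Numerator: n*Q = 0.018 * 36.1 = 0.6498.
Denominator: b*sqrt(S) = 2.0 * 0.04 = 0.08.
arg = 8.1225.
y_n = 8.1225^(3/5) = 3.5141 m.

3.5141


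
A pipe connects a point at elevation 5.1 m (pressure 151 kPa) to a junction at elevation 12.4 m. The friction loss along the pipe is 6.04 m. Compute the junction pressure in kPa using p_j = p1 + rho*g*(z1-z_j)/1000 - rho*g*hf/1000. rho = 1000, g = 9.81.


Junction pressure: p_j = p1 + rho*g*(z1 - z_j)/1000 - rho*g*hf/1000.
Elevation term = 1000*9.81*(5.1 - 12.4)/1000 = -71.613 kPa.
Friction term = 1000*9.81*6.04/1000 = 59.252 kPa.
p_j = 151 + -71.613 - 59.252 = 20.13 kPa.

20.13


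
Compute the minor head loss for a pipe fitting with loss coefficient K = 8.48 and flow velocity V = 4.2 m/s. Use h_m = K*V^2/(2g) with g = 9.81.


Minor loss formula: h_m = K * V^2/(2g).
V^2 = 4.2^2 = 17.64.
V^2/(2g) = 17.64 / 19.62 = 0.8991 m.
h_m = 8.48 * 0.8991 = 7.6242 m.

7.6242


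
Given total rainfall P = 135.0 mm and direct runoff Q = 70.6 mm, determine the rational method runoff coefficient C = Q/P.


The runoff coefficient C = runoff depth / rainfall depth.
C = 70.6 / 135.0
  = 0.523.

0.523


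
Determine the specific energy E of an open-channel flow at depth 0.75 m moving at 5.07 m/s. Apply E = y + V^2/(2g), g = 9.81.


Specific energy E = y + V^2/(2g).
Velocity head = V^2/(2g) = 5.07^2 / (2*9.81) = 25.7049 / 19.62 = 1.3101 m.
E = 0.75 + 1.3101 = 2.0601 m.

2.0601


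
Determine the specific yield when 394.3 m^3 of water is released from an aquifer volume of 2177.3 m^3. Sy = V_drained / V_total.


Specific yield Sy = Volume drained / Total volume.
Sy = 394.3 / 2177.3
   = 0.1811.

0.1811


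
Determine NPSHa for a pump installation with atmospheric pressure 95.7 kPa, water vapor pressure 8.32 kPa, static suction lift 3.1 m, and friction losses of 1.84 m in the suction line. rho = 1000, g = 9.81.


NPSHa = p_atm/(rho*g) - z_s - hf_s - p_vap/(rho*g).
p_atm/(rho*g) = 95.7*1000 / (1000*9.81) = 9.755 m.
p_vap/(rho*g) = 8.32*1000 / (1000*9.81) = 0.848 m.
NPSHa = 9.755 - 3.1 - 1.84 - 0.848
      = 3.97 m.

3.97


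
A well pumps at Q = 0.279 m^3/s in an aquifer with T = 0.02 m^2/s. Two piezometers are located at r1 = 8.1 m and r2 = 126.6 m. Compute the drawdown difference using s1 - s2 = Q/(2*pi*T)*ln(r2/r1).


Thiem equation: s1 - s2 = Q/(2*pi*T) * ln(r2/r1).
ln(r2/r1) = ln(126.6/8.1) = 2.7492.
Q/(2*pi*T) = 0.279 / (2*pi*0.02) = 0.279 / 0.1257 = 2.2202.
s1 - s2 = 2.2202 * 2.7492 = 6.1037 m.

6.1037


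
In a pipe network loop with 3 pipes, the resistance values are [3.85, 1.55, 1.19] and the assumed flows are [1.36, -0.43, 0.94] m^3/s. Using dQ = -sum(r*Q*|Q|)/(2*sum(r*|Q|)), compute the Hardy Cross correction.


Numerator terms (r*Q*|Q|): 3.85*1.36*|1.36| = 7.121; 1.55*-0.43*|-0.43| = -0.2866; 1.19*0.94*|0.94| = 1.0515.
Sum of numerator = 7.8858.
Denominator terms (r*|Q|): 3.85*|1.36| = 5.236; 1.55*|-0.43| = 0.6665; 1.19*|0.94| = 1.1186.
2 * sum of denominator = 2 * 7.0211 = 14.0422.
dQ = -7.8858 / 14.0422 = -0.5616 m^3/s.

-0.5616


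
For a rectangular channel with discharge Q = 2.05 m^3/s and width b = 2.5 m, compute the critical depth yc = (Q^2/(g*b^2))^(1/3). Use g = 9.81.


Using yc = (Q^2 / (g * b^2))^(1/3):
Q^2 = 2.05^2 = 4.2.
g * b^2 = 9.81 * 2.5^2 = 9.81 * 6.25 = 61.31.
Q^2 / (g*b^2) = 4.2 / 61.31 = 0.0685.
yc = 0.0685^(1/3) = 0.4092 m.

0.4092


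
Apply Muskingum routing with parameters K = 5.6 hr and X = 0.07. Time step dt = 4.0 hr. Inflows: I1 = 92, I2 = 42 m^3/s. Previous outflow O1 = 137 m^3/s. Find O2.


Muskingum coefficients:
denom = 2*K*(1-X) + dt = 2*5.6*(1-0.07) + 4.0 = 14.416.
C0 = (dt - 2*K*X)/denom = (4.0 - 2*5.6*0.07)/14.416 = 0.2231.
C1 = (dt + 2*K*X)/denom = (4.0 + 2*5.6*0.07)/14.416 = 0.3319.
C2 = (2*K*(1-X) - dt)/denom = 0.4451.
O2 = C0*I2 + C1*I1 + C2*O1
   = 0.2231*42 + 0.3319*92 + 0.4451*137
   = 100.87 m^3/s.

100.87


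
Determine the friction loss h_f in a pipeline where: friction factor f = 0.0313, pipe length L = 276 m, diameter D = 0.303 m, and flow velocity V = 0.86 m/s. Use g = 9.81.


Darcy-Weisbach equation: h_f = f * (L/D) * V^2/(2g).
f * L/D = 0.0313 * 276/0.303 = 28.5109.
V^2/(2g) = 0.86^2 / (2*9.81) = 0.7396 / 19.62 = 0.0377 m.
h_f = 28.5109 * 0.0377 = 1.075 m.

1.075


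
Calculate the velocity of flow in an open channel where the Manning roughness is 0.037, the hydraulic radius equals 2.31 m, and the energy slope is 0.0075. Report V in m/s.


Manning's equation gives V = (1/n) * R^(2/3) * S^(1/2).
First, compute R^(2/3) = 2.31^(2/3) = 1.7475.
Next, S^(1/2) = 0.0075^(1/2) = 0.086603.
Then 1/n = 1/0.037 = 27.03.
V = 27.03 * 1.7475 * 0.086603 = 4.0901 m/s.

4.0901


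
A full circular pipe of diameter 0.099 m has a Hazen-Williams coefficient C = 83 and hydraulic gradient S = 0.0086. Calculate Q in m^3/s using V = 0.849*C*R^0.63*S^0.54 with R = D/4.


For a full circular pipe, R = D/4 = 0.099/4 = 0.0248 m.
V = 0.849 * 83 * 0.0248^0.63 * 0.0086^0.54
  = 0.849 * 83 * 0.097264 * 0.076671
  = 0.5255 m/s.
Pipe area A = pi*D^2/4 = pi*0.099^2/4 = 0.0077 m^2.
Q = A * V = 0.0077 * 0.5255 = 0.004 m^3/s.

0.004


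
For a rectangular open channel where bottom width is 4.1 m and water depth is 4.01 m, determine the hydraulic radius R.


For a rectangular section:
Flow area A = b * y = 4.1 * 4.01 = 16.44 m^2.
Wetted perimeter P = b + 2y = 4.1 + 2*4.01 = 12.12 m.
Hydraulic radius R = A/P = 16.44 / 12.12 = 1.3565 m.

1.3565


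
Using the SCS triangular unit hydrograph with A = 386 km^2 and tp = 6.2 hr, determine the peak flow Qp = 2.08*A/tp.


SCS formula: Qp = 2.08 * A / tp.
Qp = 2.08 * 386 / 6.2
   = 802.88 / 6.2
   = 129.5 m^3/s per cm.

129.5


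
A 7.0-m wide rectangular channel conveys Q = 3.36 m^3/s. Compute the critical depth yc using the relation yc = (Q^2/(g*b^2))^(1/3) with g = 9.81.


Using yc = (Q^2 / (g * b^2))^(1/3):
Q^2 = 3.36^2 = 11.29.
g * b^2 = 9.81 * 7.0^2 = 9.81 * 49.0 = 480.69.
Q^2 / (g*b^2) = 11.29 / 480.69 = 0.0235.
yc = 0.0235^(1/3) = 0.2864 m.

0.2864
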